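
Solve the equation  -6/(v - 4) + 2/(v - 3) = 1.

Multiply both sides by (v - 4)(v - 3):
-6(v - 3) + 2(v - 4) = (v - 4)(v - 3).
Expand and collect terms: v² - 3v + 2 = 0.
Factor or apply the quadratic formula: v = 2 or v = 1.
Neither value makes a denominator zero (v ≠ 4, v ≠ 3), so both are valid.

v = 1 or v = 2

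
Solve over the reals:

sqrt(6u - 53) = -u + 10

Square both sides: 6u - 53 = (-u + 10)^2.
Expand and rearrange: u^2 - 26u + 153 = 0.
Solving gives u = 17 or u = 9.
Check each candidate in the original equation:
  u = 17: sqrt(49) = 7, while -u + 10 = -7 — extraneous.
  u = 9: sqrt(1) = 1, while -u + 10 = 1 — valid.

u = 9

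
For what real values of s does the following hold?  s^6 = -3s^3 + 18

s = -1.8171 or s = 1.4422

Let u = s^3. The equation becomes u^2 + 3u - 18 = 0.
Factor: (u + 6)(u - 3) = 0, so u = -6 or u = 3.
s^3 = -6 gives s = -(6)^(1/3) ~= -1.8171.
s^3 = 3 gives s = (3)^(1/3) ~= 1.4422.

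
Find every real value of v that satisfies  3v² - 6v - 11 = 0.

Discriminant: (-6)² − 4·3·(-11) = 168.
Quadratic formula: v = (6 ± √168) / 6.
So v = 1 + √(42)/3 ≈ 3.1602 or v = 1 - √(42)/3 ≈ -1.1602.

v = -1.1602 or v = 3.1602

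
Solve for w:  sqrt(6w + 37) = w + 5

w = 2

Square both sides: 6w + 37 = (w + 5)^2.
Expand and rearrange: w^2 + 4w - 12 = 0.
Solving gives w = 2 or w = -6.
Check each candidate in the original equation:
  w = 2: sqrt(49) = 7, while w + 5 = 7 — valid.
  w = -6: sqrt(1) = 1, while w + 5 = -1 — extraneous.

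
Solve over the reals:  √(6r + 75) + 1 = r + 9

r = 1

Isolate the radical: √(6r + 75) = r + 8.
Square both sides: 6r + 75 = (r + 8)².
Expand and rearrange: r² + 10r - 11 = 0.
Solving gives r = 1 or r = -11.
Check each candidate in the original equation:
  r = 1: √(81) = 9, while r + 8 = 9 — valid.
  r = -11: √(9) = 3, while r + 8 = -3 — extraneous.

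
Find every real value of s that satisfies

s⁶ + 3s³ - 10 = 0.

Let u = s³. The equation becomes u² + 3u - 10 = 0.
Factor: (u + 5)(u - 2) = 0, so u = -5 or u = 2.
s³ = -5 gives s = -∛(5) ≈ -1.71.
s³ = 2 gives s = ∛(2) ≈ 1.2599.

s = -1.71 or s = 1.2599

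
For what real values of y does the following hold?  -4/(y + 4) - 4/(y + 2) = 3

Multiply both sides by (y + 4)(y + 2):
-4(y + 2) - 4(y + 4) = 3(y + 4)(y + 2).
Expand and collect terms: 3y^2 + 26y + 48 = 0.
Factor or apply the quadratic formula: y = -2.6667 or y = -6.
Neither value makes a denominator zero (y != -4, y != -2), so both are valid.

y = -6 or y = -2.6667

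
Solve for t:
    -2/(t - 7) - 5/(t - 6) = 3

Multiply both sides by (t - 7)(t - 6):
-2(t - 6) - 5(t - 7) = 3(t - 7)(t - 6).
Expand and collect terms: 3t² - 32t + 79 = 0.
By the quadratic formula, t = (32 ± √76) / 6, so t ≈ 6.7863 or t ≈ 3.8804.
Neither value makes a denominator zero (t ≠ 7, t ≠ 6), so both are valid.

t = 3.8804 or t = 6.7863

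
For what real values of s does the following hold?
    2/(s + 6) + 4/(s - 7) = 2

s = -5.1414 or s = 9.1414

Multiply both sides by (s + 6)(s - 7):
2(s - 7) + 4(s + 6) = 2(s + 6)(s - 7).
Expand and collect terms: 2s^2 - 8s - 94 = 0.
By the quadratic formula, s = (8 +/- sqrt(816)) / 4, so s ~= 9.1414 or s ~= -5.1414.
Neither value makes a denominator zero (s != -6, s != 7), so both are valid.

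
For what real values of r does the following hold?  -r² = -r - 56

Bring every term to one side: -r² + r + 56 = 0.
Factor: -1(r + 7)(r - 8) = 0.
So r = -7 or r = 8.

r = -7 or r = 8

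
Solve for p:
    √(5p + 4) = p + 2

Square both sides: 5p + 4 = (p + 2)².
Expand and rearrange: p² - p = 0.
Solving gives p = 1 or p = 0.
Check each candidate in the original equation:
  p = 1: √(9) = 3, while p + 2 = 3 — valid.
  p = 0: √(4) = 2, while p + 2 = 2 — valid.

p = 0 or p = 1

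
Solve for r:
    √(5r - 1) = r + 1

Square both sides: 5r - 1 = (r + 1)².
Expand and rearrange: r² - 3r + 2 = 0.
Solving gives r = 2 or r = 1.
Check each candidate in the original equation:
  r = 2: √(9) = 3, while r + 1 = 3 — valid.
  r = 1: √(4) = 2, while r + 1 = 2 — valid.

r = 1 or r = 2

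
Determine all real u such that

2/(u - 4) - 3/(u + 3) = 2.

u = -4.3394 or u = 4.8394

Multiply both sides by (u - 4)(u + 3):
2(u + 3) - 3(u - 4) = 2(u - 4)(u + 3).
Expand and collect terms: 2u^2 - u - 42 = 0.
By the quadratic formula, u = (1 +/- sqrt(337)) / 4, so u ~= 4.8394 or u ~= -4.3394.
Neither value makes a denominator zero (u != 4, u != -3), so both are valid.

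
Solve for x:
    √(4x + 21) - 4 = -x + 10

Isolate the radical: √(4x + 21) = -x + 14.
Square both sides: 4x + 21 = (-x + 14)².
Expand and rearrange: x² - 32x + 175 = 0.
Solving gives x = 25 or x = 7.
Check each candidate in the original equation:
  x = 25: √(121) = 11, while -x + 14 = -11 — extraneous.
  x = 7: √(49) = 7, while -x + 14 = 7 — valid.

x = 7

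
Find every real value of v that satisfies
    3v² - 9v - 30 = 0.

Factor: 3(v + 2)(v - 5) = 0.
So v = -2 or v = 5.

v = -2 or v = 5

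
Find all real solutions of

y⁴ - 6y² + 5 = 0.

Let u = y². The equation becomes u² - 6u + 5 = 0.
Factor: (u - 1)(u - 5) = 0, so u = 1 or u = 5.
y² = 1 gives y = ±1.
y² = 5 gives y = ±√(5) ≈ ±2.2361.

y = -2.2361 or y = -1 or y = 1 or y = 2.2361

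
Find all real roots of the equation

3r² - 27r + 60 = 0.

r = 4 or r = 5

Factor: 3(r - 5)(r - 4) = 0.
So r = 5 or r = 4.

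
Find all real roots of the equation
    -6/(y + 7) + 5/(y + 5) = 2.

y = -8.8117 or y = -3.6883

Multiply both sides by (y + 7)(y + 5):
-6(y + 5) + 5(y + 7) = 2(y + 7)(y + 5).
Expand and collect terms: 2y^2 + 25y + 65 = 0.
By the quadratic formula, y = (-25 +/- sqrt(105)) / 4, so y ~= -3.6883 or y ~= -8.8117.
Neither value makes a denominator zero (y != -7, y != -5), so both are valid.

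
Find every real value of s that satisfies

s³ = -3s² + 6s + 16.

Rearrange: s³ + 3s² - 6s - 16 = 0.
Possible rational roots are divisors of -16. Testing s = -2 gives 0, so (s + 2) is a factor.
Divide: s³ + 3s² - 6s - 16 = (s + 2)(s² + s - 8).
Apply the quadratic formula to s² + s - 8 = 0: s = (-1 ± √33)/2, i.e. s ≈ 2.3723 or s ≈ -3.3723.

s = -3.3723 or s = -2 or s = 2.3723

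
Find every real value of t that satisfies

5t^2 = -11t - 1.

t = -2.105 or t = -0.095

Rearrange to standard form: 5t^2 + 11t + 1 = 0.
Discriminant: (11)^2 - 4*5*1 = 101.
Quadratic formula: t = (-11 +/- sqrt(101)) / 10.
So t = -11/10 + sqrt(101)/10 ~= -0.095 or t = -11/10 - sqrt(101)/10 ~= -2.105.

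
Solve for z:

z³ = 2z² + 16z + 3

z = -3 or z = -0.1926 or z = 5.1926

Rearrange: z³ - 2z² - 16z - 3 = 0.
Possible rational roots are divisors of -3. Testing z = -3 gives 0, so (z + 3) is a factor.
Divide: z³ - 2z² - 16z - 3 = (z + 3)(z² - 5z - 1).
Apply the quadratic formula to z² - 5z - 1 = 0: z = (5 ± √29)/2, i.e. z ≈ 5.1926 or z ≈ -0.1926.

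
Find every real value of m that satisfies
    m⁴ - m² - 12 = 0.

Let u = m². The equation becomes u² - u - 12 = 0.
Factor: (u - 4)(u + 3) = 0, so u = 4 or u = -3.
m² = 4 gives m = ±2.
m² = -3 < 0 has no real solution.

m = -2 or m = 2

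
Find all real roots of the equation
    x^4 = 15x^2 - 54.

x = -3 or x = -2.4495 or x = 2.4495 or x = 3

Let u = x^2. The equation becomes u^2 - 15u + 54 = 0.
Factor: (u - 6)(u - 9) = 0, so u = 6 or u = 9.
x^2 = 6 gives x = +/-sqrt(6) ~= +/-2.4495.
x^2 = 9 gives x = +/-3.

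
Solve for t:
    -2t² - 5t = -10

Rearrange to standard form: -2t² - 5t + 10 = 0.
Discriminant: (-5)² − 4·(-2)·10 = 105.
Quadratic formula: t = (5 ± √105) / (-4).
So t = -√(105)/4 - 5/4 ≈ -3.8117 or t = -5/4 + √(105)/4 ≈ 1.3117.

t = -3.8117 or t = 1.3117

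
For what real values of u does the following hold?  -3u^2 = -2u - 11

u = -1.6103 or u = 2.277

Rearrange to standard form: -3u^2 + 2u + 11 = 0.
Discriminant: (2)^2 - 4*(-3)*11 = 136.
Quadratic formula: u = (-2 +/- sqrt(136)) / (-6).
So u = 1/3 - sqrt(34)/3 ~= -1.6103 or u = 1/3 + sqrt(34)/3 ~= 2.277.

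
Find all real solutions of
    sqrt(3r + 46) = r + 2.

r = 6

Square both sides: 3r + 46 = (r + 2)^2.
Expand and rearrange: r^2 + r - 42 = 0.
Solving gives r = 6 or r = -7.
Check each candidate in the original equation:
  r = 6: sqrt(64) = 8, while r + 2 = 8 — valid.
  r = -7: sqrt(25) = 5, while r + 2 = -5 — extraneous.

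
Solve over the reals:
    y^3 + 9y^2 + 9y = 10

y = -7.6533 or y = -2 or y = 0.6533

Rearrange: y^3 + 9y^2 + 9y - 10 = 0.
Possible rational roots are divisors of -10. Testing y = -2 gives 0, so (y + 2) is a factor.
Divide: y^3 + 9y^2 + 9y - 10 = (y + 2)(y^2 + 7y - 5).
Apply the quadratic formula to y^2 + 7y - 5 = 0: y = (-7 +/- sqrt(69))/2, i.e. y ~= 0.6533 or y ~= -7.6533.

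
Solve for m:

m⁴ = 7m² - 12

m = -2 or m = -1.7321 or m = 1.7321 or m = 2

Let u = m². The equation becomes u² - 7u + 12 = 0.
Factor: (u - 3)(u - 4) = 0, so u = 3 or u = 4.
m² = 3 gives m = ±√(3) ≈ ±1.7321.
m² = 4 gives m = ±2.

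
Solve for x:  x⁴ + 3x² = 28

Let u = x². The equation becomes u² + 3u - 28 = 0.
Factor: (u - 4)(u + 7) = 0, so u = 4 or u = -7.
x² = 4 gives x = ±2.
x² = -7 < 0 has no real solution.

x = -2 or x = 2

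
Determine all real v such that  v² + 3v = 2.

v = -3.5616 or v = 0.5616

Rearrange to standard form: v² + 3v - 2 = 0.
Discriminant: (3)² − 4·1·(-2) = 17.
Quadratic formula: v = (-3 ± √17) / 2.
So v = -3/2 + √(17)/2 ≈ 0.5616 or v = -√(17)/2 - 3/2 ≈ -3.5616.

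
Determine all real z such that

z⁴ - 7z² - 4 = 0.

z = -2.7443 or z = 2.7443

Let u = z². The equation becomes u² - 7u - 4 = 0.
By the quadratic formula, u = 7/2 + √(65)/2 or u = 7/2 - √(65)/2.
z² = 7/2 + √(65)/2 gives z = ±√(7/2 + √(65)/2) ≈ ±2.7443.
z² = 7/2 - √(65)/2 < 0 has no real solution.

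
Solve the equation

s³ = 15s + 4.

s = -3.7321 or s = -0.2679 or s = 4

Rearrange: s³ - 15s - 4 = 0.
Possible rational roots are divisors of -4. Testing s = 4 gives 0, so (s - 4) is a factor.
Divide: s³ - 15s - 4 = (s - 4)(s² + 4s + 1).
Apply the quadratic formula to s² + 4s + 1 = 0: s = (-4 ± √12)/2, i.e. s ≈ -0.2679 or s ≈ -3.7321.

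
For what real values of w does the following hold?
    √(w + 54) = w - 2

w = 10

Square both sides: w + 54 = (w - 2)².
Expand and rearrange: w² - 5w - 50 = 0.
Solving gives w = 10 or w = -5.
Check each candidate in the original equation:
  w = 10: √(64) = 8, while w - 2 = 8 — valid.
  w = -5: √(49) = 7, while w - 2 = -7 — extraneous.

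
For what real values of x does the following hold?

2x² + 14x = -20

x = -5 or x = -2

Bring every term to one side: 2x² + 14x + 20 = 0.
Factor: 2(x + 2)(x + 5) = 0.
So x = -2 or x = -5.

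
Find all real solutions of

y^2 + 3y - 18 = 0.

y = -6 or y = 3

Factor: (y + 6)(y - 3) = 0.
So y = -6 or y = 3.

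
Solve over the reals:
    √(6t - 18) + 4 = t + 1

t = 3 or t = 9

Isolate the radical: √(6t - 18) = t - 3.
Square both sides: 6t - 18 = (t - 3)².
Expand and rearrange: t² - 12t + 27 = 0.
Solving gives t = 9 or t = 3.
Check each candidate in the original equation:
  t = 9: √(36) = 6, while t - 3 = 6 — valid.
  t = 3: √(0) = 0, while t - 3 = 0 — valid.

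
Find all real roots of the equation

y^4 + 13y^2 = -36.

No real solutions.

Let u = y^2. The equation becomes u^2 + 13u + 36 = 0.
Factor: (u + 4)(u + 9) = 0, so u = -4 or u = -9.
y^2 = -4 < 0 has no real solution.
y^2 = -9 < 0 has no real solution.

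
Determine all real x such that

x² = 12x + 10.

x = -0.7823 or x = 12.7823

Rearrange to standard form: x² - 12x - 10 = 0.
Discriminant: (-12)² − 4·1·(-10) = 184.
Quadratic formula: x = (12 ± √184) / 2.
So x = 6 + √(46) ≈ 12.7823 or x = 6 - √(46) ≈ -0.7823.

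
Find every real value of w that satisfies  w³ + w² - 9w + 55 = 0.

Possible rational roots are divisors of 55. Testing w = -5 gives 0, so (w + 5) is a factor.
Divide: w³ + w² - 9w + 55 = (w + 5)(w² - 4w + 11).
The quadratic w² - 4w + 11 has discriminant -28 < 0, so no further real roots.

w = -5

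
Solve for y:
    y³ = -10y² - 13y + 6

y = -8.3589 or y = -2 or y = 0.3589

Rearrange: y³ + 10y² + 13y - 6 = 0.
Possible rational roots are divisors of -6. Testing y = -2 gives 0, so (y + 2) is a factor.
Divide: y³ + 10y² + 13y - 6 = (y + 2)(y² + 8y - 3).
Apply the quadratic formula to y² + 8y - 3 = 0: y = (-8 ± √76)/2, i.e. y ≈ 0.3589 or y ≈ -8.3589.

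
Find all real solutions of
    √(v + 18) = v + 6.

v = -2

Square both sides: v + 18 = (v + 6)².
Expand and rearrange: v² + 11v + 18 = 0.
Solving gives v = -2 or v = -9.
Check each candidate in the original equation:
  v = -2: √(16) = 4, while v + 6 = 4 — valid.
  v = -9: √(9) = 3, while v + 6 = -3 — extraneous.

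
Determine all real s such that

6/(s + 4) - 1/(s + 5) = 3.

s = -5.1196 or s = -2.2137

Multiply both sides by (s + 4)(s + 5):
6(s + 5) - (s + 4) = 3(s + 4)(s + 5).
Expand and collect terms: 3s^2 + 22s + 34 = 0.
By the quadratic formula, s = (-22 +/- sqrt(76)) / 6, so s ~= -2.2137 or s ~= -5.1196.
Neither value makes a denominator zero (s != -4, s != -5), so both are valid.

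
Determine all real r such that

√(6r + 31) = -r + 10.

r = 3

Square both sides: 6r + 31 = (-r + 10)².
Expand and rearrange: r² - 26r + 69 = 0.
Solving gives r = 23 or r = 3.
Check each candidate in the original equation:
  r = 23: √(169) = 13, while -r + 10 = -13 — extraneous.
  r = 3: √(49) = 7, while -r + 10 = 7 — valid.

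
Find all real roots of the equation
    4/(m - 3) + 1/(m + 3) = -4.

m = -3.2972 or m = 2.0472

Multiply both sides by (m - 3)(m + 3):
4(m + 3) + (m - 3) = -4(m - 3)(m + 3).
Expand and collect terms: -4m² - 5m + 27 = 0.
By the quadratic formula, m = (5 ± √457) / -8, so m ≈ -3.2972 or m ≈ 2.0472.
Neither value makes a denominator zero (m ≠ 3, m ≠ -3), so both are valid.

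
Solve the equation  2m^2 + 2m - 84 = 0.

m = -7 or m = 6

Factor: 2(m + 7)(m - 6) = 0.
So m = -7 or m = 6.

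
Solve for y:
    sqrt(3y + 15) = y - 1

Square both sides: 3y + 15 = (y - 1)^2.
Expand and rearrange: y^2 - 5y - 14 = 0.
Solving gives y = 7 or y = -2.
Check each candidate in the original equation:
  y = 7: sqrt(36) = 6, while y - 1 = 6 — valid.
  y = -2: sqrt(9) = 3, while y - 1 = -3 — extraneous.

y = 7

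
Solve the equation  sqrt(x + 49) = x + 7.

x = 0

Square both sides: x + 49 = (x + 7)^2.
Expand and rearrange: x^2 + 13x = 0.
Solving gives x = 0 or x = -13.
Check each candidate in the original equation:
  x = 0: sqrt(49) = 7, while x + 7 = 7 — valid.
  x = -13: sqrt(36) = 6, while x + 7 = -6 — extraneous.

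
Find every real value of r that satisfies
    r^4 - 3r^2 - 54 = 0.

Let u = r^2. The equation becomes u^2 - 3u - 54 = 0.
Factor: (u - 9)(u + 6) = 0, so u = 9 or u = -6.
r^2 = 9 gives r = +/-3.
r^2 = -6 < 0 has no real solution.

r = -3 or r = 3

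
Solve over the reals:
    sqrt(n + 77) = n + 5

n = 4

Square both sides: n + 77 = (n + 5)^2.
Expand and rearrange: n^2 + 9n - 52 = 0.
Solving gives n = 4 or n = -13.
Check each candidate in the original equation:
  n = 4: sqrt(81) = 9, while n + 5 = 9 — valid.
  n = -13: sqrt(64) = 8, while n + 5 = -8 — extraneous.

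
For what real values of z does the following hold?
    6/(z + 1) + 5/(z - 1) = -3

z = -4 or z = 0.3333

Multiply both sides by (z + 1)(z - 1):
6(z - 1) + 5(z + 1) = -3(z + 1)(z - 1).
Expand and collect terms: -3z^2 - 11z + 4 = 0.
Factor or apply the quadratic formula: z = -4 or z = 0.3333.
Neither value makes a denominator zero (z != -1, z != 1), so both are valid.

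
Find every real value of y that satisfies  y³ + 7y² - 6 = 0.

Possible rational roots are divisors of -6. Testing y = -1 gives 0, so (y + 1) is a factor.
Divide: y³ + 7y² - 6 = (y + 1)(y² + 6y - 6).
Apply the quadratic formula to y² + 6y - 6 = 0: y = (-6 ± √60)/2, i.e. y ≈ 0.873 or y ≈ -6.873.

y = -6.873 or y = -1 or y = 0.873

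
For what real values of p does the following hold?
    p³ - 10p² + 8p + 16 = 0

Possible rational roots are divisors of 16. Testing p = 2 gives 0, so (p - 2) is a factor.
Divide: p³ - 10p² + 8p + 16 = (p - 2)(p² - 8p - 8).
Apply the quadratic formula to p² - 8p - 8 = 0: p = (8 ± √96)/2, i.e. p ≈ 8.899 or p ≈ -0.899.

p = -0.899 or p = 2 or p = 8.899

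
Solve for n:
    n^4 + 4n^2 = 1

Let u = n^2. The equation becomes u^2 + 4u - 1 = 0.
By the quadratic formula, u = -2 + sqrt(5) or u = -sqrt(5) - 2.
n^2 = -2 + sqrt(5) gives n = +/-sqrt(-2 + sqrt(5)) ~= +/-0.4859.
n^2 = -sqrt(5) - 2 < 0 has no real solution.

n = -0.4859 or n = 0.4859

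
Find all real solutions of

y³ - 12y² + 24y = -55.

Rearrange: y³ - 12y² + 24y + 55 = 0.
Possible rational roots are divisors of 55. Testing y = 5 gives 0, so (y - 5) is a factor.
Divide: y³ - 12y² + 24y + 55 = (y - 5)(y² - 7y - 11).
Apply the quadratic formula to y² - 7y - 11 = 0: y = (7 ± √93)/2, i.e. y ≈ 8.3218 or y ≈ -1.3218.

y = -1.3218 or y = 5 or y = 8.3218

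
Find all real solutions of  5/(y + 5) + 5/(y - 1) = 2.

y = -3.4051 or y = 4.4051

Multiply both sides by (y + 5)(y - 1):
5(y - 1) + 5(y + 5) = 2(y + 5)(y - 1).
Expand and collect terms: 2y^2 - 2y - 30 = 0.
By the quadratic formula, y = (2 +/- sqrt(244)) / 4, so y ~= 4.4051 or y ~= -3.4051.
Neither value makes a denominator zero (y != -5, y != 1), so both are valid.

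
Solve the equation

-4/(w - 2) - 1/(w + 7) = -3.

Multiply both sides by (w - 2)(w + 7):
-4(w + 7) - (w - 2) = -3(w - 2)(w + 7).
Expand and collect terms: -3w² - 10w + 68 = 0.
By the quadratic formula, w = (10 ± √916) / -6, so w ≈ -6.7109 or w ≈ 3.3776.
Neither value makes a denominator zero (w ≠ 2, w ≠ -7), so both are valid.

w = -6.7109 or w = 3.3776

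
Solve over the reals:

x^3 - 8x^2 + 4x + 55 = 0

Possible rational roots are divisors of 55. Testing x = 5 gives 0, so (x - 5) is a factor.
Divide: x^3 - 8x^2 + 4x + 55 = (x - 5)(x^2 - 3x - 11).
Apply the quadratic formula to x^2 - 3x - 11 = 0: x = (3 +/- sqrt(53))/2, i.e. x ~= 5.1401 or x ~= -2.1401.

x = -2.1401 or x = 5 or x = 5.1401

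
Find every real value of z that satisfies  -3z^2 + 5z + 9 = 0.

Discriminant: (5)^2 - 4*(-3)*9 = 133.
Quadratic formula: z = (-5 +/- sqrt(133)) / (-6).
So z = 5/6 - sqrt(133)/6 ~= -1.0888 or z = 5/6 + sqrt(133)/6 ~= 2.7554.

z = -1.0888 or z = 2.7554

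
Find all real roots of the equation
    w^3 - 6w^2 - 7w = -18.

Rearrange: w^3 - 6w^2 - 7w + 18 = 0.
Possible rational roots are divisors of 18. Testing w = -2 gives 0, so (w + 2) is a factor.
Divide: w^3 - 6w^2 - 7w + 18 = (w + 2)(w^2 - 8w + 9).
Apply the quadratic formula to w^2 - 8w + 9 = 0: w = (8 +/- sqrt(28))/2, i.e. w ~= 6.6458 or w ~= 1.3542.

w = -2 or w = 1.3542 or w = 6.6458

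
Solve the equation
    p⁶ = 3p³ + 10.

Let u = p³. The equation becomes u² - 3u - 10 = 0.
Factor: (u - 5)(u + 2) = 0, so u = 5 or u = -2.
p³ = 5 gives p = ∛(5) ≈ 1.71.
p³ = -2 gives p = -∛(2) ≈ -1.2599.

p = -1.2599 or p = 1.71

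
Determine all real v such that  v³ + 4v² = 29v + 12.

v = -7.6056 or v = -0.3944 or v = 4

Rearrange: v³ + 4v² - 29v - 12 = 0.
Possible rational roots are divisors of -12. Testing v = 4 gives 0, so (v - 4) is a factor.
Divide: v³ + 4v² - 29v - 12 = (v - 4)(v² + 8v + 3).
Apply the quadratic formula to v² + 8v + 3 = 0: v = (-8 ± √52)/2, i.e. v ≈ -0.3944 or v ≈ -7.6056.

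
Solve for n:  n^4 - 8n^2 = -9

Let u = n^2. The equation becomes u^2 - 8u + 9 = 0.
By the quadratic formula, u = sqrt(7) + 4 or u = 4 - sqrt(7).
n^2 = sqrt(7) + 4 gives n = +/-sqrt(sqrt(7) + 4) ~= +/-2.5779.
n^2 = 4 - sqrt(7) gives n = +/-sqrt(4 - sqrt(7)) ~= +/-1.1637.

n = -2.5779 or n = -1.1637 or n = 1.1637 or n = 2.5779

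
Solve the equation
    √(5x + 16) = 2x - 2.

Square both sides: 5x + 16 = (2x - 2)².
Expand and rearrange: 4x² - 13x - 12 = 0.
Solving gives x = 4 or x = -0.75.
Check each candidate in the original equation:
  x = 4: √(36) = 6, while 2x - 2 = 6 — valid.
  x = -0.75: √(12.25) = 3.5, while 2x - 2 = -3.5 — extraneous.

x = 4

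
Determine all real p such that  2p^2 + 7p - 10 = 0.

p = -4.5895 or p = 1.0895

Discriminant: (7)^2 - 4*2*(-10) = 129.
Quadratic formula: p = (-7 +/- sqrt(129)) / 4.
So p = -7/4 + sqrt(129)/4 ~= 1.0895 or p = -sqrt(129)/4 - 7/4 ~= -4.5895.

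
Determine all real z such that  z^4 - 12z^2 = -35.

z = -2.6458 or z = -2.2361 or z = 2.2361 or z = 2.6458

Let u = z^2. The equation becomes u^2 - 12u + 35 = 0.
Factor: (u - 5)(u - 7) = 0, so u = 5 or u = 7.
z^2 = 5 gives z = +/-sqrt(5) ~= +/-2.2361.
z^2 = 7 gives z = +/-sqrt(7) ~= +/-2.6458.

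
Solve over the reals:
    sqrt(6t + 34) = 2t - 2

t = 5

Square both sides: 6t + 34 = (2t - 2)^2.
Expand and rearrange: 4t^2 - 14t - 30 = 0.
Solving gives t = 5 or t = -1.5.
Check each candidate in the original equation:
  t = 5: sqrt(64) = 8, while 2t - 2 = 8 — valid.
  t = -1.5: sqrt(25) = 5, while 2t - 2 = -5 — extraneous.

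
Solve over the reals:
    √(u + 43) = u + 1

u = 6

Square both sides: u + 43 = (u + 1)².
Expand and rearrange: u² + u - 42 = 0.
Solving gives u = 6 or u = -7.
Check each candidate in the original equation:
  u = 6: √(49) = 7, while u + 1 = 7 — valid.
  u = -7: √(36) = 6, while u + 1 = -6 — extraneous.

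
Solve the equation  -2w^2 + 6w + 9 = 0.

w = -1.0981 or w = 4.0981

Discriminant: (6)^2 - 4*(-2)*9 = 108.
Quadratic formula: w = (-6 +/- sqrt(108)) / (-4).
So w = 3/2 - 3*sqrt(3)/2 ~= -1.0981 or w = 3/2 + 3*sqrt(3)/2 ~= 4.0981.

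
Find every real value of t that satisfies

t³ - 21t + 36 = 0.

t = -5.2749 or t = 2.2749 or t = 3

Possible rational roots are divisors of 36. Testing t = 3 gives 0, so (t - 3) is a factor.
Divide: t³ - 21t + 36 = (t - 3)(t² + 3t - 12).
Apply the quadratic formula to t² + 3t - 12 = 0: t = (-3 ± √57)/2, i.e. t ≈ 2.2749 or t ≈ -5.2749.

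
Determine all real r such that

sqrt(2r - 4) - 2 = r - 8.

r = 10

Isolate the radical: sqrt(2r - 4) = r - 6.
Square both sides: 2r - 4 = (r - 6)^2.
Expand and rearrange: r^2 - 14r + 40 = 0.
Solving gives r = 10 or r = 4.
Check each candidate in the original equation:
  r = 10: sqrt(16) = 4, while r - 6 = 4 — valid.
  r = 4: sqrt(4) = 2, while r - 6 = -2 — extraneous.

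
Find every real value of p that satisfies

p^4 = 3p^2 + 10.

Let u = p^2. The equation becomes u^2 - 3u - 10 = 0.
Factor: (u + 2)(u - 5) = 0, so u = -2 or u = 5.
p^2 = -2 < 0 has no real solution.
p^2 = 5 gives p = +/-sqrt(5) ~= +/-2.2361.

p = -2.2361 or p = 2.2361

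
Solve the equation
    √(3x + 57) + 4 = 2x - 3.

x = 8

Isolate the radical: √(3x + 57) = 2x - 7.
Square both sides: 3x + 57 = (2x - 7)².
Expand and rearrange: 4x² - 31x - 8 = 0.
Solving gives x = 8 or x = -0.25.
Check each candidate in the original equation:
  x = 8: √(81) = 9, while 2x - 7 = 9 — valid.
  x = -0.25: √(56.25) = 7.5, while 2x - 7 = -7.5 — extraneous.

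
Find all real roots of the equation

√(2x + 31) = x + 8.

Square both sides: 2x + 31 = (x + 8)².
Expand and rearrange: x² + 14x + 33 = 0.
Solving gives x = -3 or x = -11.
Check each candidate in the original equation:
  x = -3: √(25) = 5, while x + 8 = 5 — valid.
  x = -11: √(9) = 3, while x + 8 = -3 — extraneous.

x = -3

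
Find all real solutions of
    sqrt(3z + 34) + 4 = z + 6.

Isolate the radical: sqrt(3z + 34) = z + 2.
Square both sides: 3z + 34 = (z + 2)^2.
Expand and rearrange: z^2 + z - 30 = 0.
Solving gives z = 5 or z = -6.
Check each candidate in the original equation:
  z = 5: sqrt(49) = 7, while z + 2 = 7 — valid.
  z = -6: sqrt(16) = 4, while z + 2 = -4 — extraneous.

z = 5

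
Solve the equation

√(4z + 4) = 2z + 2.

Square both sides: 4z + 4 = (2z + 2)².
Expand and rearrange: 4z² + 4z = 0.
Solving gives z = 0 or z = -1.
Check each candidate in the original equation:
  z = 0: √(4) = 2, while 2z + 2 = 2 — valid.
  z = -1: √(0) = 0, while 2z + 2 = 0 — valid.

z = -1 or z = 0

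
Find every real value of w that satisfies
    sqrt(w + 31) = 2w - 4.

w = 5

Square both sides: w + 31 = (2w - 4)^2.
Expand and rearrange: 4w^2 - 17w - 15 = 0.
Solving gives w = 5 or w = -0.75.
Check each candidate in the original equation:
  w = 5: sqrt(36) = 6, while 2w - 4 = 6 — valid.
  w = -0.75: sqrt(30.25) = 5.5, while 2w - 4 = -5.5 — extraneous.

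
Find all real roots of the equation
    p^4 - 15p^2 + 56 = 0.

Let u = p^2. The equation becomes u^2 - 15u + 56 = 0.
Factor: (u - 8)(u - 7) = 0, so u = 8 or u = 7.
p^2 = 8 gives p = +/-2*sqrt(2) ~= +/-2.8284.
p^2 = 7 gives p = +/-sqrt(7) ~= +/-2.6458.

p = -2.8284 or p = -2.6458 or p = 2.6458 or p = 2.8284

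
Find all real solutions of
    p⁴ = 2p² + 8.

Let u = p². The equation becomes u² - 2u - 8 = 0.
Factor: (u - 4)(u + 2) = 0, so u = 4 or u = -2.
p² = 4 gives p = ±2.
p² = -2 < 0 has no real solution.

p = -2 or p = 2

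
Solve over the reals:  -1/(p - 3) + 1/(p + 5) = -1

Multiply both sides by (p - 3)(p + 5):
-(p + 5) + (p - 3) = -(p - 3)(p + 5).
Expand and collect terms: -p^2 - 2p + 23 = 0.
By the quadratic formula, p = (2 +/- sqrt(96)) / -2, so p ~= -5.899 or p ~= 3.899.
Neither value makes a denominator zero (p != 3, p != -5), so both are valid.

p = -5.899 or p = 3.899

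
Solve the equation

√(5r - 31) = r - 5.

Square both sides: 5r - 31 = (r - 5)².
Expand and rearrange: r² - 15r + 56 = 0.
Solving gives r = 8 or r = 7.
Check each candidate in the original equation:
  r = 8: √(9) = 3, while r - 5 = 3 — valid.
  r = 7: √(4) = 2, while r - 5 = 2 — valid.

r = 7 or r = 8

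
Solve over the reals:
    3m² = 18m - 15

Bring every term to one side: 3m² - 18m + 15 = 0.
Factor: 3(m - 5)(m - 1) = 0.
So m = 5 or m = 1.

m = 1 or m = 5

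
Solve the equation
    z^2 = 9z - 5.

z = 0.5949 or z = 8.4051

Rearrange to standard form: z^2 - 9z + 5 = 0.
Discriminant: (-9)^2 - 4*1*5 = 61.
Quadratic formula: z = (9 +/- sqrt(61)) / 2.
So z = sqrt(61)/2 + 9/2 ~= 8.4051 or z = 9/2 - sqrt(61)/2 ~= 0.5949.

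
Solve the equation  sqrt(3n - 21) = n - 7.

Square both sides: 3n - 21 = (n - 7)^2.
Expand and rearrange: n^2 - 17n + 70 = 0.
Solving gives n = 10 or n = 7.
Check each candidate in the original equation:
  n = 10: sqrt(9) = 3, while n - 7 = 3 — valid.
  n = 7: sqrt(0) = 0, while n - 7 = 0 — valid.

n = 7 or n = 10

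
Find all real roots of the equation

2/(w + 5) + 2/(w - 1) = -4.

Multiply both sides by (w + 5)(w - 1):
2(w - 1) + 2(w + 5) = -4(w + 5)(w - 1).
Expand and collect terms: -4w² - 20w + 12 = 0.
By the quadratic formula, w = (20 ± √592) / -8, so w ≈ -5.5414 or w ≈ 0.5414.
Neither value makes a denominator zero (w ≠ -5, w ≠ 1), so both are valid.

w = -5.5414 or w = 0.5414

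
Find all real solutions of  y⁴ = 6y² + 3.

y = -2.5425 or y = 2.5425

Let u = y². The equation becomes u² - 6u - 3 = 0.
By the quadratic formula, u = 3 + 2·√(3) or u = 3 - 2·√(3).
y² = 3 + 2·√(3) gives y = ±√(3 + 2·√(3)) ≈ ±2.5425.
y² = 3 - 2·√(3) < 0 has no real solution.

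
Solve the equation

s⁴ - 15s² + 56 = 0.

s = -2.8284 or s = -2.6458 or s = 2.6458 or s = 2.8284

Let u = s². The equation becomes u² - 15u + 56 = 0.
Factor: (u - 8)(u - 7) = 0, so u = 8 or u = 7.
s² = 8 gives s = ±2·√(2) ≈ ±2.8284.
s² = 7 gives s = ±√(7) ≈ ±2.6458.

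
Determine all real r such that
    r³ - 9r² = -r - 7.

r = -0.7958 or r = 1 or r = 8.7958

Rearrange: r³ - 9r² + r + 7 = 0.
Possible rational roots are divisors of 7. Testing r = 1 gives 0, so (r - 1) is a factor.
Divide: r³ - 9r² + r + 7 = (r - 1)(r² - 8r - 7).
Apply the quadratic formula to r² - 8r - 7 = 0: r = (8 ± √92)/2, i.e. r ≈ 8.7958 or r ≈ -0.7958.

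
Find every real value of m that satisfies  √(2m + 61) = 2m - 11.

m = 10

Square both sides: 2m + 61 = (2m - 11)².
Expand and rearrange: 4m² - 46m + 60 = 0.
Solving gives m = 10 or m = 1.5.
Check each candidate in the original equation:
  m = 10: √(81) = 9, while 2m - 11 = 9 — valid.
  m = 1.5: √(64) = 8, while 2m - 11 = -8 — extraneous.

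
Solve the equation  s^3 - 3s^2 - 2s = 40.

s = 5

Rearrange: s^3 - 3s^2 - 2s - 40 = 0.
Possible rational roots are divisors of -40. Testing s = 5 gives 0, so (s - 5) is a factor.
Divide: s^3 - 3s^2 - 2s - 40 = (s - 5)(s^2 + 2s + 8).
The quadratic s^2 + 2s + 8 has discriminant -28 < 0, so no further real roots.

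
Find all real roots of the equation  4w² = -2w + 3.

Rearrange to standard form: 4w² + 2w - 3 = 0.
Discriminant: (2)² − 4·4·(-3) = 52.
Quadratic formula: w = (-2 ± √52) / 8.
So w = -1/4 + √(13)/4 ≈ 0.6514 or w = -√(13)/4 - 1/4 ≈ -1.1514.

w = -1.1514 or w = 0.6514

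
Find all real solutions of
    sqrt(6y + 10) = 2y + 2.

y = 1

Square both sides: 6y + 10 = (2y + 2)^2.
Expand and rearrange: 4y^2 + 2y - 6 = 0.
Solving gives y = 1 or y = -1.5.
Check each candidate in the original equation:
  y = 1: sqrt(16) = 4, while 2y + 2 = 4 — valid.
  y = -1.5: sqrt(1) = 1, while 2y + 2 = -1 — extraneous.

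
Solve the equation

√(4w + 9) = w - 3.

Square both sides: 4w + 9 = (w - 3)².
Expand and rearrange: w² - 10w = 0.
Solving gives w = 10 or w = 0.
Check each candidate in the original equation:
  w = 10: √(49) = 7, while w - 3 = 7 — valid.
  w = 0: √(9) = 3, while w - 3 = -3 — extraneous.

w = 10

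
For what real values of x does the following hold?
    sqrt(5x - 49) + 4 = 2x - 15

x = 10 or x = 10.25

Isolate the radical: sqrt(5x - 49) = 2x - 19.
Square both sides: 5x - 49 = (2x - 19)^2.
Expand and rearrange: 4x^2 - 81x + 410 = 0.
Solving gives x = 10.25 or x = 10.
Check each candidate in the original equation:
  x = 10.25: sqrt(2.25) = 1.5, while 2x - 19 = 1.5 — valid.
  x = 10: sqrt(1) = 1, while 2x - 19 = 1 — valid.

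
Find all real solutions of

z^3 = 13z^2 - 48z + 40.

z = 1.1716 or z = 5 or z = 6.8284

Rearrange: z^3 - 13z^2 + 48z - 40 = 0.
Possible rational roots are divisors of -40. Testing z = 5 gives 0, so (z - 5) is a factor.
Divide: z^3 - 13z^2 + 48z - 40 = (z - 5)(z^2 - 8z + 8).
Apply the quadratic formula to z^2 - 8z + 8 = 0: z = (8 +/- sqrt(32))/2, i.e. z ~= 6.8284 or z ~= 1.1716.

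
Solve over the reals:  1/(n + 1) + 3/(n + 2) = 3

Multiply both sides by (n + 1)(n + 2):
(n + 2) + 3(n + 1) = 3(n + 1)(n + 2).
Expand and collect terms: 3n² + 5n + 1 = 0.
By the quadratic formula, n = (-5 ± √13) / 6, so n ≈ -0.2324 or n ≈ -1.4343.
Neither value makes a denominator zero (n ≠ -1, n ≠ -2), so both are valid.

n = -1.4343 or n = -0.2324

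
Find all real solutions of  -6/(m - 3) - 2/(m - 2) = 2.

m = -1.3028 or m = 2.3028

Multiply both sides by (m - 3)(m - 2):
-6(m - 2) - 2(m - 3) = 2(m - 3)(m - 2).
Expand and collect terms: 2m² - 2m - 6 = 0.
By the quadratic formula, m = (2 ± √52) / 4, so m ≈ 2.3028 or m ≈ -1.3028.
Neither value makes a denominator zero (m ≠ 3, m ≠ 2), so both are valid.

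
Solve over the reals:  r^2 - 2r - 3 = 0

Factor: (r + 1)(r - 3) = 0.
So r = -1 or r = 3.

r = -1 or r = 3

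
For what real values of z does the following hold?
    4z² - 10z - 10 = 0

Discriminant: (-10)² − 4·4·(-10) = 260.
Quadratic formula: z = (10 ± √260) / 8.
So z = 5/4 + √(65)/4 ≈ 3.2656 or z = 5/4 - √(65)/4 ≈ -0.7656.

z = -0.7656 or z = 3.2656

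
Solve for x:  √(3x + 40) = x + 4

Square both sides: 3x + 40 = (x + 4)².
Expand and rearrange: x² + 5x - 24 = 0.
Solving gives x = 3 or x = -8.
Check each candidate in the original equation:
  x = 3: √(49) = 7, while x + 4 = 7 — valid.
  x = -8: √(16) = 4, while x + 4 = -4 — extraneous.

x = 3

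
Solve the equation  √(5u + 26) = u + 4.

Square both sides: 5u + 26 = (u + 4)².
Expand and rearrange: u² + 3u - 10 = 0.
Solving gives u = 2 or u = -5.
Check each candidate in the original equation:
  u = 2: √(36) = 6, while u + 4 = 6 — valid.
  u = -5: √(1) = 1, while u + 4 = -1 — extraneous.

u = 2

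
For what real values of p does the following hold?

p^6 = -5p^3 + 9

Let u = p^3. The equation becomes u^2 + 5u - 9 = 0.
By the quadratic formula, u = -5/2 + sqrt(61)/2 or u = -sqrt(61)/2 - 5/2.
p^3 = -5/2 + sqrt(61)/2 gives p = (-5/2 + sqrt(61)/2)^(1/3) ~= 1.1201.
p^3 = -sqrt(61)/2 - 5/2 gives p = -(5/2 + sqrt(61)/2)^(1/3) ~= -1.8571.

p = -1.8571 or p = 1.1201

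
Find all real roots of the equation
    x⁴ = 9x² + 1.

x = -3.0182 or x = 3.0182

Let u = x². The equation becomes u² - 9u - 1 = 0.
By the quadratic formula, u = 9/2 + √(85)/2 or u = 9/2 - √(85)/2.
x² = 9/2 + √(85)/2 gives x = ±√(9/2 + √(85)/2) ≈ ±3.0182.
x² = 9/2 - √(85)/2 < 0 has no real solution.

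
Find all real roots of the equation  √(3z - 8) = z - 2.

z = 3 or z = 4

Square both sides: 3z - 8 = (z - 2)².
Expand and rearrange: z² - 7z + 12 = 0.
Solving gives z = 4 or z = 3.
Check each candidate in the original equation:
  z = 4: √(4) = 2, while z - 2 = 2 — valid.
  z = 3: √(1) = 1, while z - 2 = 1 — valid.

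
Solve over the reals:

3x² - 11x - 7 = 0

Discriminant: (-11)² − 4·3·(-7) = 205.
Quadratic formula: x = (11 ± √205) / 6.
So x = 11/6 + √(205)/6 ≈ 4.2196 or x = 11/6 - √(205)/6 ≈ -0.553.

x = -0.553 or x = 4.2196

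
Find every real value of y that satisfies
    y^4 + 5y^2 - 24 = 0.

Let u = y^2. The equation becomes u^2 + 5u - 24 = 0.
Factor: (u + 8)(u - 3) = 0, so u = -8 or u = 3.
y^2 = -8 < 0 has no real solution.
y^2 = 3 gives y = +/-sqrt(3) ~= +/-1.7321.

y = -1.7321 or y = 1.7321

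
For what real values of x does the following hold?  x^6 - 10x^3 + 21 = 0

Let u = x^3. The equation becomes u^2 - 10u + 21 = 0.
Factor: (u - 3)(u - 7) = 0, so u = 3 or u = 7.
x^3 = 3 gives x = (3)^(1/3) ~= 1.4422.
x^3 = 7 gives x = (7)^(1/3) ~= 1.9129.

x = 1.4422 or x = 1.9129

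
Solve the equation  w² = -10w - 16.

Bring every term to one side: w² + 10w + 16 = 0.
Factor: (w + 2)(w + 8) = 0.
So w = -2 or w = -8.

w = -8 or w = -2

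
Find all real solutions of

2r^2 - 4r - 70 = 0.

Factor: 2(r + 5)(r - 7) = 0.
So r = -5 or r = 7.

r = -5 or r = 7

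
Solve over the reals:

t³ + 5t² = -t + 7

Rearrange: t³ + 5t² + t - 7 = 0.
Possible rational roots are divisors of -7. Testing t = 1 gives 0, so (t - 1) is a factor.
Divide: t³ + 5t² + t - 7 = (t - 1)(t² + 6t + 7).
Apply the quadratic formula to t² + 6t + 7 = 0: t = (-6 ± √8)/2, i.e. t ≈ -1.5858 or t ≈ -4.4142.

t = -4.4142 or t = -1.5858 or t = 1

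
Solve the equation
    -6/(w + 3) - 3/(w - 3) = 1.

w = -10.6847 or w = 1.6847

Multiply both sides by (w + 3)(w - 3):
-6(w - 3) - 3(w + 3) = (w + 3)(w - 3).
Expand and collect terms: w^2 + 9w - 18 = 0.
By the quadratic formula, w = (-9 +/- sqrt(153)) / 2, so w ~= 1.6847 or w ~= -10.6847.
Neither value makes a denominator zero (w != -3, w != 3), so both are valid.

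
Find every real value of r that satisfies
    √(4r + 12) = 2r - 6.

r = 6

Square both sides: 4r + 12 = (2r - 6)².
Expand and rearrange: 4r² - 28r + 24 = 0.
Solving gives r = 6 or r = 1.
Check each candidate in the original equation:
  r = 6: √(36) = 6, while 2r - 6 = 6 — valid.
  r = 1: √(16) = 4, while 2r - 6 = -4 — extraneous.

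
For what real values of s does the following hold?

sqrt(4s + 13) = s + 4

Square both sides: 4s + 13 = (s + 4)^2.
Expand and rearrange: s^2 + 4s + 3 = 0.
Solving gives s = -1 or s = -3.
Check each candidate in the original equation:
  s = -1: sqrt(9) = 3, while s + 4 = 3 — valid.
  s = -3: sqrt(1) = 1, while s + 4 = 1 — valid.

s = -3 or s = -1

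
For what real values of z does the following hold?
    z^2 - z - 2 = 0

z = -1 or z = 2

Factor: (z - 2)(z + 1) = 0.
So z = 2 or z = -1.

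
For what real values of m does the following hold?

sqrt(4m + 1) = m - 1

Square both sides: 4m + 1 = (m - 1)^2.
Expand and rearrange: m^2 - 6m = 0.
Solving gives m = 6 or m = 0.
Check each candidate in the original equation:
  m = 6: sqrt(25) = 5, while m - 1 = 5 — valid.
  m = 0: sqrt(1) = 1, while m - 1 = -1 — extraneous.

m = 6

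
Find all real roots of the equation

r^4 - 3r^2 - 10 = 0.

Let u = r^2. The equation becomes u^2 - 3u - 10 = 0.
Factor: (u - 5)(u + 2) = 0, so u = 5 or u = -2.
r^2 = 5 gives r = +/-sqrt(5) ~= +/-2.2361.
r^2 = -2 < 0 has no real solution.

r = -2.2361 or r = 2.2361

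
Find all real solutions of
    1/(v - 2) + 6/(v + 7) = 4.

Multiply both sides by (v - 2)(v + 7):
(v + 7) + 6(v - 2) = 4(v - 2)(v + 7).
Expand and collect terms: 4v^2 + 13v - 51 = 0.
By the quadratic formula, v = (-13 +/- sqrt(985)) / 8, so v ~= 2.2981 or v ~= -5.5481.
Neither value makes a denominator zero (v != 2, v != -7), so both are valid.

v = -5.5481 or v = 2.2981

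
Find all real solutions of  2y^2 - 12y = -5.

y = 0.4505 or y = 5.5495

Rearrange to standard form: 2y^2 - 12y + 5 = 0.
Discriminant: (-12)^2 - 4*2*5 = 104.
Quadratic formula: y = (12 +/- sqrt(104)) / 4.
So y = sqrt(26)/2 + 3 ~= 5.5495 or y = 3 - sqrt(26)/2 ~= 0.4505.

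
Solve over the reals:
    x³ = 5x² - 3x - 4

Rearrange: x³ - 5x² + 3x + 4 = 0.
Possible rational roots are divisors of 4. Testing x = 4 gives 0, so (x - 4) is a factor.
Divide: x³ - 5x² + 3x + 4 = (x - 4)(x² - x - 1).
Apply the quadratic formula to x² - x - 1 = 0: x = (1 ± √5)/2, i.e. x ≈ 1.618 or x ≈ -0.618.

x = -0.618 or x = 1.618 or x = 4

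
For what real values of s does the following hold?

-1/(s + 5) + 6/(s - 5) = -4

s = -4.7043 or s = 3.4543

Multiply both sides by (s + 5)(s - 5):
-(s - 5) + 6(s + 5) = -4(s + 5)(s - 5).
Expand and collect terms: -4s^2 - 5s + 65 = 0.
By the quadratic formula, s = (5 +/- sqrt(1065)) / -8, so s ~= -4.7043 or s ~= 3.4543.
Neither value makes a denominator zero (s != -5, s != 5), so both are valid.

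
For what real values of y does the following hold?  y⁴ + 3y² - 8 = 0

Let u = y². The equation becomes u² + 3u - 8 = 0.
By the quadratic formula, u = -3/2 + √(41)/2 or u = -√(41)/2 - 3/2.
y² = -3/2 + √(41)/2 gives y = ±√(-3/2 + √(41)/2) ≈ ±1.3044.
y² = -√(41)/2 - 3/2 < 0 has no real solution.

y = -1.3044 or y = 1.3044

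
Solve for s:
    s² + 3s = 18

Bring every term to one side: s² + 3s - 18 = 0.
Factor: (s - 3)(s + 6) = 0.
So s = 3 or s = -6.

s = -6 or s = 3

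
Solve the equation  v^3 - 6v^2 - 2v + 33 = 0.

v = -2.1401 or v = 3 or v = 5.1401

Possible rational roots are divisors of 33. Testing v = 3 gives 0, so (v - 3) is a factor.
Divide: v^3 - 6v^2 - 2v + 33 = (v - 3)(v^2 - 3v - 11).
Apply the quadratic formula to v^2 - 3v - 11 = 0: v = (3 +/- sqrt(53))/2, i.e. v ~= 5.1401 or v ~= -2.1401.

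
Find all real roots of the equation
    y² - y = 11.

Rearrange to standard form: y² - y - 11 = 0.
Discriminant: (-1)² − 4·1·(-11) = 45.
Quadratic formula: y = (1 ± √45) / 2.
So y = 1/2 + 3·√(5)/2 ≈ 3.8541 or y = 1/2 - 3·√(5)/2 ≈ -2.8541.

y = -2.8541 or y = 3.8541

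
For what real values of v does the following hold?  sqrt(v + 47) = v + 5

v = 2

Square both sides: v + 47 = (v + 5)^2.
Expand and rearrange: v^2 + 9v - 22 = 0.
Solving gives v = 2 or v = -11.
Check each candidate in the original equation:
  v = 2: sqrt(49) = 7, while v + 5 = 7 — valid.
  v = -11: sqrt(36) = 6, while v + 5 = -6 — extraneous.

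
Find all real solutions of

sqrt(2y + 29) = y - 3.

y = 10

Square both sides: 2y + 29 = (y - 3)^2.
Expand and rearrange: y^2 - 8y - 20 = 0.
Solving gives y = 10 or y = -2.
Check each candidate in the original equation:
  y = 10: sqrt(49) = 7, while y - 3 = 7 — valid.
  y = -2: sqrt(25) = 5, while y - 3 = -5 — extraneous.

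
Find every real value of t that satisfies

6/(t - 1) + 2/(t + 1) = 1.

Multiply both sides by (t - 1)(t + 1):
6(t + 1) + 2(t - 1) = (t - 1)(t + 1).
Expand and collect terms: t^2 - 8t - 5 = 0.
By the quadratic formula, t = (8 +/- sqrt(84)) / 2, so t ~= 8.5826 or t ~= -0.5826.
Neither value makes a denominator zero (t != 1, t != -1), so both are valid.

t = -0.5826 or t = 8.5826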